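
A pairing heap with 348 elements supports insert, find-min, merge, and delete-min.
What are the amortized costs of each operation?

Pairing heaps are self-adjusting heap-ordered trees. Insert and merge link two roots: O(1). Find-min reads the root: O(1). Delete-min removes the root, then pairs children in two passes; amortized cost is O(log 348) = O(log n).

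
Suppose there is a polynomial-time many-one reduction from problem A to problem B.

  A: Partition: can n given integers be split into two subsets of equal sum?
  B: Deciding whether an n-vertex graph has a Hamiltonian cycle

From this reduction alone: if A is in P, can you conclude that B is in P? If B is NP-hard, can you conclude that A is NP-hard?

A poly-time reduction A <=_p B transfers tractability DOWN (B easy => A easy) and hardness UP (A hard => B hard), not the reverse.
From A in P, the reduction alone does NOT give B in P: any problem in P trivially reduces to SAT, yet SAT is not known to be in P.
From B NP-hard, the reduction alone does NOT give A NP-hard: again, easy problems reduce to hard ones.
(Here in fact A is NP-complete and B is NP-complete.)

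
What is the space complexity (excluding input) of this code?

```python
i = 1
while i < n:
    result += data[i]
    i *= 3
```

Space complexity: O(1).
Only a constant amount of auxiliary storage is used; nothing grows with n.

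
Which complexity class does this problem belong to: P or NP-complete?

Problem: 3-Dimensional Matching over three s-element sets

This problem is NP-complete: one of Karp's 21 NP-complete problems.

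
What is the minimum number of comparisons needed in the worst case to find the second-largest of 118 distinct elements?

Lower bound: finding the max needs 118-1 comparisons. By the adversary weight-doubling argument, the max must personally win >= ceil(log_2(118)) = 7 comparisons; the 2nd-largest is among those 7 losers, needing 7-1 more comparisons. Total >= 118-1 + 7-1 = 123. A balanced knockout tournament achieves this.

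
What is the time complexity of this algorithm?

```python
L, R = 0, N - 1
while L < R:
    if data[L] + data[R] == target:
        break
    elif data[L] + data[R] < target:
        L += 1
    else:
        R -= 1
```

Time complexity: O(n).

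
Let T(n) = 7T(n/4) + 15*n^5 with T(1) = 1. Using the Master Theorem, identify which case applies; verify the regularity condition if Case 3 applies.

a=7, b=4, f(n)=15*n^5.
log_4(7) = 1.404 < 5.
f(n) = Omega(n^(1.404+epsilon)) for some epsilon > 0, so Case 3 is the candidate.
Regularity: a*f(n/b) = 7*15*(n/4)^5 = (7/1024)*15*n^5 <= c*f(n) with c = 7/1024 < 1. Satisfied.
Case 3: T(n) = Theta(n^5).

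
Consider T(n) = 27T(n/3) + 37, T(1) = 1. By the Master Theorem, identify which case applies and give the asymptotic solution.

a=27, b=3, f(n)=37.
log_3(27) = 3 > 0.
Since f(n) = O(n^0) is polynomially smaller than n^3, Case 1 applies.
T(n) = Theta(n^3).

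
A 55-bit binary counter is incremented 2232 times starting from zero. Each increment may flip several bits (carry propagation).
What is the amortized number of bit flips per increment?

Bit i flips on every 2^i-th increment, so over 2232 increments bit i flips floor(2232/2^i) times. Summing over i: total flips < 2 * 2232. Amortized: < 2 = O(1) per increment.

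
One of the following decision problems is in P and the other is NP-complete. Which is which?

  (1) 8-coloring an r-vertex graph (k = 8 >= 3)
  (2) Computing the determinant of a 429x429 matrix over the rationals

(1) is NP-complete: graph k-coloring for k>=3 is NP-complete by reduction from 3-SAT.
(2) is P: Gaussian elimination runs in O(n^3).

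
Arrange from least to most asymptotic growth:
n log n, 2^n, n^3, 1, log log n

Ordered by growth rate: 1 < log log n < n log n < n^3 < 2^n.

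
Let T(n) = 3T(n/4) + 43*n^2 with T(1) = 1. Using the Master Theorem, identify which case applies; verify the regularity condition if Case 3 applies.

a=3, b=4, f(n)=43*n^2.
log_4(3) = 0.7925 < 2.
f(n) = Omega(n^(0.7925+epsilon)) for some epsilon > 0, so Case 3 is the candidate.
Regularity: a*f(n/b) = 3*43*(n/4)^2 = (3/16)*43*n^2 <= c*f(n) with c = 3/16 < 1. Satisfied.
Case 3: T(n) = Theta(n^2).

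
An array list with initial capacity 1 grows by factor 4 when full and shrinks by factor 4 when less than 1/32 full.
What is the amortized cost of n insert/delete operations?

Using potential function Phi = |4*size - capacity|. Resizing costs are offset by potential release. Amortized O(1) per operation.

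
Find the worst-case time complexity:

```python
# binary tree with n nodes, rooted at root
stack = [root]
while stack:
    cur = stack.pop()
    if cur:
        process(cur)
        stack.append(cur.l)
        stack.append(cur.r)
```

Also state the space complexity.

Time complexity: O(n).
Space complexity: O(n).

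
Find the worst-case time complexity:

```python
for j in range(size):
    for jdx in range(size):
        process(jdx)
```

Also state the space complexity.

Time complexity: O(n^2).
Space complexity: O(1).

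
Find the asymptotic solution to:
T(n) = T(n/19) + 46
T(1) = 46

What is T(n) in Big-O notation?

Each step divides n by 19 and adds 46. After log_19(n) steps, T(n) = O(log n).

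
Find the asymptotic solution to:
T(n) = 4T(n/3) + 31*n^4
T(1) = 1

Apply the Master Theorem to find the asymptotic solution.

a=4, b=3, f(n)=31*n^4. log_3(4) = 1.262 < 4. Case 3: T(n) = O(n^4).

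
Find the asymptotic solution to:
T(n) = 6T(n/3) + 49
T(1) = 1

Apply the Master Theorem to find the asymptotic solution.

a=6, b=3, f(n)=49. log_3(6) = 1.631. Case 1 of Master Theorem: T(n) = O(n^1.631).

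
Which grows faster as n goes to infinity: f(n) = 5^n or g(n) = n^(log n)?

f(n) = 5^n grows faster: take logs: log(n^(log n)) = (log n)^2, log(5^n) = n log 5; n dominates (log n)^2.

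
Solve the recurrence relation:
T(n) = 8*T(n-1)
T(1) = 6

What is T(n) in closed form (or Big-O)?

Each step multiplies by 8. T(n) = T(1)*8^(n-1) = 6*8^(n-1).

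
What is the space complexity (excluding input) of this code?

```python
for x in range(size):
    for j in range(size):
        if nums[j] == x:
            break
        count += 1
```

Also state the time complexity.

Space complexity: O(1).
Only a constant amount of auxiliary storage is used; nothing grows with n.
Time complexity: O(n^2).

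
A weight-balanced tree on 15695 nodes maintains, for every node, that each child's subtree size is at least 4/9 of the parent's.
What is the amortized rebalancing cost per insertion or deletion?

With balance ratio 4/9, tree height is O(log_{9/4}(15695)) = O(log n). A rebalance at a node of size s costs O(s) but requires Omega(s) updates in that subtree to retrigger. Summed over the O(log n) ancestors of the touched leaf, amortized rebalancing is O(log n).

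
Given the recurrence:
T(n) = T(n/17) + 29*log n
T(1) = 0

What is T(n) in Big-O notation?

Each of the log_17(n) levels adds O(log n). T(n) = O(log^2 n).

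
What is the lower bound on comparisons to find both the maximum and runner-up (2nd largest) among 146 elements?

Lower bound: finding the max needs 146-1 comparisons. By an adversary weight-doubling argument, the maximum element must personally win at least ceil(log_2(146)) = 8 comparisons in any correct algorithm. The 2nd largest is among those 8 direct losers, and distinguishing it requires 8-1 more comparisons. Total >= 146-1 + 8-1 = 152. A balanced tournament achieves this bound exactly.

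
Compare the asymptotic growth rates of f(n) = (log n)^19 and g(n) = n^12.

g(n) = n^12 grows faster: any positive polynomial dominates any polylog.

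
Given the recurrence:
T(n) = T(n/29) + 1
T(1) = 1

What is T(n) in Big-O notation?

Each step divides n by 29 and adds 1. After log_29(n) steps, T(n) = O(log n).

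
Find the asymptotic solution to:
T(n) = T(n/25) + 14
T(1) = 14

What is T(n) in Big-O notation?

Each step divides n by 25 and adds 14. After log_25(n) steps, T(n) = O(log n).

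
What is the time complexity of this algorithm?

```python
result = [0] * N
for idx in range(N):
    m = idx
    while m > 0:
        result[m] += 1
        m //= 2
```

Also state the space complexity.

Time complexity: O(n log n).
Space complexity: O(n).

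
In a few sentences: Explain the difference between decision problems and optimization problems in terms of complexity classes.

Decision problems have yes/no answers and are classified into P, NP, etc. Optimization problems seek the best solution. Every optimization problem has a corresponding decision version. If the decision version is NP-complete, the optimization version is NP-hard.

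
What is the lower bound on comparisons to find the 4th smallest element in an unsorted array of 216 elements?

Finding the 4th smallest of 216 elements requires Omega(n) comparisons. Every element must participate in at least one comparison; otherwise it could be the 4th smallest.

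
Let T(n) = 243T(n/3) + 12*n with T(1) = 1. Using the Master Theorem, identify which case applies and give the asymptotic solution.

a=243, b=3, f(n)=12*n.
log_3(243) = 5 > 1.
Since f(n) = O(n^1) is polynomially smaller than n^5, Case 1 applies.
T(n) = Theta(n^5).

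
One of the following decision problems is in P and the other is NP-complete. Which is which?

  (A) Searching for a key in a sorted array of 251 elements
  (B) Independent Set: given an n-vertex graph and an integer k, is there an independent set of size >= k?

(A) is P: binary search runs in O(log n).
(B) is NP-complete: complement of Clique (with k part of the input).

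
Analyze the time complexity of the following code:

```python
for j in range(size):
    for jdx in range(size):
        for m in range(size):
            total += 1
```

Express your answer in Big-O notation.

Time complexity: O(n^3).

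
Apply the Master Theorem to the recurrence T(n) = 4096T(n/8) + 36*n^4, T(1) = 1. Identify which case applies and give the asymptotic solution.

a=4096, b=8, f(n)=36*n^4.
log_8(4096) = 4, so n^(log_b(a)) = n^4.
f(n) = Theta(n^4), so Case 2 applies.
T(n) = Theta(n^4 log n).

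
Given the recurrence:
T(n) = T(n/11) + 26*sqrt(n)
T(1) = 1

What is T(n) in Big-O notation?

Each level contributes sqrt(n/11^k). Geometric series with ratio 1/sqrt(11) < 1 sums to O(sqrt(n)).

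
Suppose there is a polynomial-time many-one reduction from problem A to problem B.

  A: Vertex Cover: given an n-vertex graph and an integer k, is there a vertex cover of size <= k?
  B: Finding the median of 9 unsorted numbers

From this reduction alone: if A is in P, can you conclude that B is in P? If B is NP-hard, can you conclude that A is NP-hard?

A poly-time reduction A <=_p B transfers tractability DOWN (B easy => A easy) and hardness UP (A hard => B hard), not the reverse.
From A in P, the reduction alone does NOT give B in P: any problem in P trivially reduces to SAT, yet SAT is not known to be in P.
From B NP-hard, the reduction alone does NOT give A NP-hard: again, easy problems reduce to hard ones.
(Here in fact A is NP-complete and B is in P, so no such reduction is known -- its existence would imply P = NP; the analysis concerns only what the assumed reduction would or would not let you conclude.)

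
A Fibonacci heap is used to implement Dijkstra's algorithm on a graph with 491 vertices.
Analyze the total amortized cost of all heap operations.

Dijkstra performs 491 insert, 491 extract-min, and at most E decrease-key operations. With Fibonacci heap: insert O(1) amortized, extract-min O(log n) amortized, decrease-key O(1) amortized. Total with n = 491: O(n * 1 + n * log n + E * 1) = O(n log n + E).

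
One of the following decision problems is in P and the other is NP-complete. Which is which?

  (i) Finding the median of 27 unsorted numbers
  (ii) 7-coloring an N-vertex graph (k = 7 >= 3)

(i) is P: linear-time selection (median-of-medians) runs in O(n).
(ii) is NP-complete: graph k-coloring for k>=3 is NP-complete by reduction from 3-SAT.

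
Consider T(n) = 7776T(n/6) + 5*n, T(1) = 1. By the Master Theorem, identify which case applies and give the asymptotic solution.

a=7776, b=6, f(n)=5*n.
log_6(7776) = 5 > 1.
Since f(n) = O(n^1) is polynomially smaller than n^5, Case 1 applies.
T(n) = Theta(n^5).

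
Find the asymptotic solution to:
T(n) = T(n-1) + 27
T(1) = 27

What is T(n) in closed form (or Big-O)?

Unrolling: T(n) = T(n-1) + 27 = T(n-2) + 2*27 = ... = T(1) + (n-1)*27 = 27 + (n-1)*27 = 27n.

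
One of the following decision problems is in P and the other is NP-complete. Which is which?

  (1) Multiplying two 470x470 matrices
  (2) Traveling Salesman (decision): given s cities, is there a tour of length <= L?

(1) is P: the schoolbook algorithm runs in O(n^3).
(2) is NP-complete: reduces from Hamiltonian Cycle.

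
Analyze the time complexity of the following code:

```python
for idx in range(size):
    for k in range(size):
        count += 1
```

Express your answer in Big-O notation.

Time complexity: O(n^2).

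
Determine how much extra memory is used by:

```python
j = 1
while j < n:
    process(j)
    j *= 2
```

Space complexity: O(1).
Only a constant amount of auxiliary storage is used; nothing grows with n.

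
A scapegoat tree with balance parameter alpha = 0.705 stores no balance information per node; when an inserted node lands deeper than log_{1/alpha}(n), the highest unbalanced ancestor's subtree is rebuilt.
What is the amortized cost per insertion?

Search/insert path is O(log n). A rebuild of a subtree of size s costs O(s), but with alpha = 0.705 at least Omega(s) insertions must have occurred in that subtree since its last rebuild. Charging O(1) of the rebuild to each such insertion gives O(log n) amortized.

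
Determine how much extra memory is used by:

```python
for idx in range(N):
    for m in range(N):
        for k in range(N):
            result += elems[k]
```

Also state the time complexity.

Space complexity: O(1).
Only a constant amount of auxiliary storage is used; nothing grows with n.
Time complexity: O(n^3).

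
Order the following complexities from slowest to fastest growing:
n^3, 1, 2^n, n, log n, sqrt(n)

Ordered by growth rate: 1 < log n < sqrt(n) < n < n^3 < 2^n.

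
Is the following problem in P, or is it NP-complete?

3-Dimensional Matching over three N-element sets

This problem is NP-complete: one of Karp's 21 NP-complete problems.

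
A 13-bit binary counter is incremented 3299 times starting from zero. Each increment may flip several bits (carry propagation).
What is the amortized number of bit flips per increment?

Bit i flips on every 2^i-th increment, so over 3299 increments bit i flips floor(3299/2^i) times. Summing over i: total flips < 2 * 3299. Amortized: < 2 = O(1) per increment.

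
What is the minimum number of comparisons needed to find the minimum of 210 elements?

Finding the minimum requires 209 comparisons, identical reasoning to finding the maximum. Each comparison eliminates one candidate.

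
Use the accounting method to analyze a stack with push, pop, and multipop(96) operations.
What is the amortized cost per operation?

Assign 2 credits per push (1 for the push, 1 saved for a future pop). Each pop or element popped by multipop(96) uses 1 saved credit. Total credits never go negative, so amortized cost is O(1).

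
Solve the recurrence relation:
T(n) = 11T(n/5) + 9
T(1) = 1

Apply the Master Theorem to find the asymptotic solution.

a=11, b=5, f(n)=9. log_5(11) = 1.49. Case 1 of Master Theorem: T(n) = O(n^1.49).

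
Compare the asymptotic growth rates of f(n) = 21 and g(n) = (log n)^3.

g(n) = (log n)^3 grows faster: any unbounded function dominates a constant.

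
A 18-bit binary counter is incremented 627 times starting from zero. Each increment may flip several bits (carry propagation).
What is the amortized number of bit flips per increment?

Bit i flips on every 2^i-th increment, so over 627 increments bit i flips floor(627/2^i) times. Summing over i: total flips < 2 * 627. Amortized: < 2 = O(1) per increment.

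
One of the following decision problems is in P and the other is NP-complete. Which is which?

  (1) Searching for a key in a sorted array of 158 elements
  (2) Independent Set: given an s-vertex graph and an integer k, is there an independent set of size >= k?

(1) is P: binary search runs in O(log n).
(2) is NP-complete: complement of Clique (with k part of the input).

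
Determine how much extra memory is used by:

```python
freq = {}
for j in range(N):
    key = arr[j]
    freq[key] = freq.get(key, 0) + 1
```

Space complexity: O(n).
Auxiliary storage grows linearly with the input size n in the worst case.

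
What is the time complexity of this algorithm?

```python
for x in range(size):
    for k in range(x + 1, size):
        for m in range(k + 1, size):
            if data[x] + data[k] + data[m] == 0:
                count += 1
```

Time complexity: O(n^3).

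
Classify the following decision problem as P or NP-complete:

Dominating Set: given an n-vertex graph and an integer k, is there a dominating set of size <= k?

This problem is NP-complete: reduces from Set Cover (with k part of the input).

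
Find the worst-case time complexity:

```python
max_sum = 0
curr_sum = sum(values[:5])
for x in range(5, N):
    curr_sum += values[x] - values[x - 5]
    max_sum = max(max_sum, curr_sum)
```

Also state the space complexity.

Time complexity: O(n).
Space complexity: O(1).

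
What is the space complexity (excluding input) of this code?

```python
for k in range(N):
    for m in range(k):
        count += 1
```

Space complexity: O(1).
Only a constant amount of auxiliary storage is used; nothing grows with n.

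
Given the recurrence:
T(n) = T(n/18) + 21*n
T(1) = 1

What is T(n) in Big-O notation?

Geometric series: 21*n*(1 + 1/18 + 1/18^2 + ...) = O(n). T(n) = O(n).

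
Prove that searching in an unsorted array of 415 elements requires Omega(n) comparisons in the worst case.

An adversary can always place the target in the last position checked. Until all 415 positions are examined, the target might be in any unchecked position. Therefore 415 comparisons are necessary.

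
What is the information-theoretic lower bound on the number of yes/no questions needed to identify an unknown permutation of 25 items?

There are 25! = 15511210043330985984000000 permutations. Each yes/no question gives at most 1 bit, so at least ceil(log_2(15511210043330985984000000)) = 84 questions are needed.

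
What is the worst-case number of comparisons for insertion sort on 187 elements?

Insertion sort on reverse-sorted input: 1 + 2 + ... + (187-1) = 17391 comparisons.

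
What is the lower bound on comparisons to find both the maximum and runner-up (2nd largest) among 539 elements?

Lower bound: finding the max needs 539-1 comparisons. By an adversary weight-doubling argument, the maximum element must personally win at least ceil(log_2(539)) = 10 comparisons in any correct algorithm. The 2nd largest is among those 10 direct losers, and distinguishing it requires 10-1 more comparisons. Total >= 539-1 + 10-1 = 547. A balanced tournament achieves this bound exactly.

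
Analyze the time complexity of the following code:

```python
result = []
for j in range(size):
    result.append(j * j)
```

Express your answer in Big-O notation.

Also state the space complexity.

Time complexity: O(n).
Space complexity: O(n).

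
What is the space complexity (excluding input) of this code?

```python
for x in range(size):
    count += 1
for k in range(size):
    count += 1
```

Space complexity: O(1).
Only a constant amount of auxiliary storage is used; nothing grows with n.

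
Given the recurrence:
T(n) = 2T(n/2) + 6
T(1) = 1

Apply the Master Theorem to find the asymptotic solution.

a=2, b=2, f(n)=6. log_2(2) = 1. Case 1 of Master Theorem: T(n) = O(n^1).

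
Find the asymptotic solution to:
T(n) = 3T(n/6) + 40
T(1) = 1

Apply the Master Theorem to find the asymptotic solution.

a=3, b=6, f(n)=40. log_6(3) = 0.6131. Case 1 of Master Theorem: T(n) = O(n^0.6131).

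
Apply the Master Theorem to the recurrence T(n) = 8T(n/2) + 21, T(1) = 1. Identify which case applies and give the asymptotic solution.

a=8, b=2, f(n)=21.
log_2(8) = 3 > 0.
Since f(n) = O(n^0) is polynomially smaller than n^3, Case 1 applies.
T(n) = Theta(n^3).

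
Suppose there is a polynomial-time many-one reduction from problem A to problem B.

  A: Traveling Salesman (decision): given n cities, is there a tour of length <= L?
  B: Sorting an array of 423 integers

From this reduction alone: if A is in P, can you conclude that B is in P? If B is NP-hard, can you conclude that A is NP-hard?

A poly-time reduction A <=_p B transfers tractability DOWN (B easy => A easy) and hardness UP (A hard => B hard), not the reverse.
From A in P, the reduction alone does NOT give B in P: any problem in P trivially reduces to SAT, yet SAT is not known to be in P.
From B NP-hard, the reduction alone does NOT give A NP-hard: again, easy problems reduce to hard ones.
(Here in fact A is NP-complete and B is in P, so no such reduction is known -- its existence would imply P = NP; the analysis concerns only what the assumed reduction would or would not let you conclude.)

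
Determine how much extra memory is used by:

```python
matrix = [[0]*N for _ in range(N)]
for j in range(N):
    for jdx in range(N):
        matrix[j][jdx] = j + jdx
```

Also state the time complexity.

Space complexity: O(n^2).
A 2D structure of size n x n is allocated.
Time complexity: O(n^2).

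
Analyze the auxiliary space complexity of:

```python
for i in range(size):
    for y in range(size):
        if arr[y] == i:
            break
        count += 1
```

Space complexity: O(1).
Only a constant amount of auxiliary storage is used; nothing grows with n.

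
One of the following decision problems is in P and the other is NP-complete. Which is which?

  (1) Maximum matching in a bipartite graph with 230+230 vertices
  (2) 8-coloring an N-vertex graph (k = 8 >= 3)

(1) is P: Hopcroft-Karp runs in O(E sqrt(V)).
(2) is NP-complete: graph k-coloring for k>=3 is NP-complete by reduction from 3-SAT.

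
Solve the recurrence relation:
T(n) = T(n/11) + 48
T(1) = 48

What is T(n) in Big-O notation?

Each step divides n by 11 and adds 48. After log_11(n) steps, T(n) = O(log n).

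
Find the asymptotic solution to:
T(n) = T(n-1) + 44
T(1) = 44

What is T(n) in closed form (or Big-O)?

Unrolling: T(n) = T(n-1) + 44 = T(n-2) + 2*44 = ... = T(1) + (n-1)*44 = 44 + (n-1)*44 = 44n.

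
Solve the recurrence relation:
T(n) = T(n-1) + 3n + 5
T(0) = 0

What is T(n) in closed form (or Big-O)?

Dominant term in sum is 3*sum(i, i=1..n) = 3*n*(n+1)/2 = O(n^2).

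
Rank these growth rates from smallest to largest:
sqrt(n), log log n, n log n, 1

Ordered by growth rate: 1 < log log n < sqrt(n) < n log n.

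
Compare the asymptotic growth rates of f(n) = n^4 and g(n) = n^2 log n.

f(n) = n^4 grows faster: n^4 / (n^2 log n) = n^2/log n -> infinity.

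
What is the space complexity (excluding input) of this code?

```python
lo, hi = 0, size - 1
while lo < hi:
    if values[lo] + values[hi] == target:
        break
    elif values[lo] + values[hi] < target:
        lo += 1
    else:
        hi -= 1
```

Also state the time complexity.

Space complexity: O(1).
Only a constant amount of auxiliary storage is used; nothing grows with n.
Time complexity: O(n).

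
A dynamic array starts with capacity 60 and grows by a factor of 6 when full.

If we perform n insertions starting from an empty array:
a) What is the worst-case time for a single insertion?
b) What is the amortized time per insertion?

(a) Worst-case single insertion: O(n) -- when the array is full at capacity c, the resize copies all c elements, and c can be Theta(n).
(b) Resizes happen at sizes 60, 360, 2160, ... Total copy cost for n insertions: 60 + 360 + ... = O(n) (geometric series with ratio 1/6). Amortized cost per insertion: O(n)/n = O(1).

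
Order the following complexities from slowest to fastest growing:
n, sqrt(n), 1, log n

Ordered by growth rate: 1 < log n < sqrt(n) < n.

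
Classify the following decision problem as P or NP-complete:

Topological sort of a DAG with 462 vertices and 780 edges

This problem is in P: DFS-based topological sort runs in O(V+E).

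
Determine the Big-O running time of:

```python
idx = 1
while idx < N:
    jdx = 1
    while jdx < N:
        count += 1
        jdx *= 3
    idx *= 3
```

Time complexity: O(log^2 n).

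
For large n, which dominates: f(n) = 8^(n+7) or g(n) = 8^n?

f(n) = 8^(n+7) and g(n) = 8^n are Theta of each other: 8^(n+7) = 8^7 * 8^n = Theta(8^n).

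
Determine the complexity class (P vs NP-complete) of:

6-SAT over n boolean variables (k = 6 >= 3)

This problem is NP-complete: 3-SAT is NP-complete (Cook-Levin); k-SAT for k>=3 reduces from 3-SAT.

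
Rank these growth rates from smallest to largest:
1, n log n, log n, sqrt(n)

Ordered by growth rate: 1 < log n < sqrt(n) < n log n.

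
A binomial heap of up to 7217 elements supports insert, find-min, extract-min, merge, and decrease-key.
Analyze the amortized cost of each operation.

A binomial heap with n <= 7217 elements has at most floor(log_2 7217) + 1 = 13 trees. Using potential Phi = number of trees: Insert adds one tree, but cascading merges reduce count -- amortized O(1). Find-min reads the cached minimum pointer: O(1). Extract-min creates O(log n) new trees: O(log n). Merge combines tree lists: O(log n). Decrease-key sifts the element up its tree of height <= log n: O(log n).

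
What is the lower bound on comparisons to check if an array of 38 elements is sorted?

To verify 38 elements are sorted, we must compare each consecutive pair. Skipping any pair allows an adversary to swap them. Therefore 37 comparisons are necessary and sufficient.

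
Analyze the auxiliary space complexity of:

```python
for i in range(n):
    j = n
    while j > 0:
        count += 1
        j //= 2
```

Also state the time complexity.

Space complexity: O(1).
Only a constant amount of auxiliary storage is used; nothing grows with n.
Time complexity: O(n log n).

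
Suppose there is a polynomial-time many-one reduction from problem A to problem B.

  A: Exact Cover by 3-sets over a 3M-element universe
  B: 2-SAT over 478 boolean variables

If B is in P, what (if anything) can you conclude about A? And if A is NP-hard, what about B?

A poly-time reduction A <=_p B means any A-instance can be transformed to a B-instance in poly time.
If B is in P: compose the reduction with B's poly-time algorithm to solve A in poly time, so A is in P.
If A is NP-hard: every NP problem reduces to A, which reduces to B; composing reductions, every NP problem reduces to B, so B is NP-hard.
(Here in fact A is NP-complete and B is in P, so no such reduction is known -- its existence would imply P = NP; the analysis concerns only what the assumed reduction would or would not let you conclude.)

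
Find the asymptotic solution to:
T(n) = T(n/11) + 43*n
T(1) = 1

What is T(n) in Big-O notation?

Geometric series: 43*n*(1 + 1/11 + 1/11^2 + ...) = O(n). T(n) = O(n).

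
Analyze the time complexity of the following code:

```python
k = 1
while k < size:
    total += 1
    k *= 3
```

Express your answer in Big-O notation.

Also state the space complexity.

Time complexity: O(log n).
Space complexity: O(1).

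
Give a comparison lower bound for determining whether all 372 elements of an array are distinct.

In the algebraic decision-tree model, the YES region for element distinctness on 372 elements has 372! connected components (one per ordering). Ben-Or's theorem then gives a lower bound of Omega(log(n!)) = Omega(n log n).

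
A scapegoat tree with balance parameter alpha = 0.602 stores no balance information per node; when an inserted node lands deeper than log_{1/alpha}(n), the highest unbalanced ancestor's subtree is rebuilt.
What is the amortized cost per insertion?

Search/insert path is O(log n). A rebuild of a subtree of size s costs O(s), but with alpha = 0.602 at least Omega(s) insertions must have occurred in that subtree since its last rebuild. Charging O(1) of the rebuild to each such insertion gives O(log n) amortized.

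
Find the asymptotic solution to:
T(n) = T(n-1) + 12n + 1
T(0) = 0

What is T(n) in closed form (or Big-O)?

Dominant term in sum is 12*sum(i, i=1..n) = 12*n*(n+1)/2 = O(n^2).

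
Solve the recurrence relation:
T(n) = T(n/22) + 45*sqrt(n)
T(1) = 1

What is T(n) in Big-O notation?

Each level contributes sqrt(n/22^k). Geometric series with ratio 1/sqrt(22) < 1 sums to O(sqrt(n)).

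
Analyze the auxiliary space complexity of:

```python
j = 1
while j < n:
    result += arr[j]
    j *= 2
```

Space complexity: O(1).
Only a constant amount of auxiliary storage is used; nothing grows with n.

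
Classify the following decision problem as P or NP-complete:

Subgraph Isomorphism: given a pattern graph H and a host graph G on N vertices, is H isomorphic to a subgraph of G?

This problem is NP-complete: generalizes Clique and Hamiltonian Path (pattern size is part of the input).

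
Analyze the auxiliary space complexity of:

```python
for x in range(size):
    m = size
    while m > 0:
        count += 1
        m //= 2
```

Space complexity: O(1).
Only a constant amount of auxiliary storage is used; nothing grows with n.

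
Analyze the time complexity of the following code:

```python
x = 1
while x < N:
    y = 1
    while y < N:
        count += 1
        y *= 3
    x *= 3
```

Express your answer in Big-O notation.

Time complexity: O(log^2 n).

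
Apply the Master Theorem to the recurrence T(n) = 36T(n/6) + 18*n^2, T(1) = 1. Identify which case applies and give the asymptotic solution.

a=36, b=6, f(n)=18*n^2.
log_6(36) = 2, so n^(log_b(a)) = n^2.
f(n) = Theta(n^2), so Case 2 applies.
T(n) = Theta(n^2 log n).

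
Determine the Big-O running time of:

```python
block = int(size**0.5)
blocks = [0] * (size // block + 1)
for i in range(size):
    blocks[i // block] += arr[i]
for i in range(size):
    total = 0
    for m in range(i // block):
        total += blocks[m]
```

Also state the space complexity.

Time complexity: O(n * sqrt(n)).
Space complexity: O(sqrt(n)).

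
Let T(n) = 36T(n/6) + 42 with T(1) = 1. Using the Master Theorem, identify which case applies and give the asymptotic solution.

a=36, b=6, f(n)=42.
log_6(36) = 2 > 0.
Since f(n) = O(n^0) is polynomially smaller than n^2, Case 1 applies.
T(n) = Theta(n^2).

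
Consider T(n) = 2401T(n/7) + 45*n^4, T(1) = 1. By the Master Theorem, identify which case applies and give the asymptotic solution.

a=2401, b=7, f(n)=45*n^4.
log_7(2401) = 4, so n^(log_b(a)) = n^4.
f(n) = Theta(n^4), so Case 2 applies.
T(n) = Theta(n^4 log n).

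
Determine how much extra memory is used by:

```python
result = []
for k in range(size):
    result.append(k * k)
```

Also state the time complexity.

Space complexity: O(n).
Auxiliary storage grows linearly with the input size n in the worst case.
Time complexity: O(n).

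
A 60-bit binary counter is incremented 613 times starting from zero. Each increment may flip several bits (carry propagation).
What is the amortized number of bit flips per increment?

Bit i flips on every 2^i-th increment, so over 613 increments bit i flips floor(613/2^i) times. Summing over i: total flips < 2 * 613. Amortized: < 2 = O(1) per increment.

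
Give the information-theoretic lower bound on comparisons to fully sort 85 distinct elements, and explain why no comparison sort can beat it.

A comparison sort is a binary decision tree whose leaves are the 85! = 281710411438055027694947944226061159480056634330574206405101912752560026159795933451040286452340924018275123200000000000000000000 possible output permutations. A binary tree with L leaves has height >= ceil(log_2(L)). So any comparison sort needs >= ceil(log_2(85!)) = 427 comparisons in the worst case.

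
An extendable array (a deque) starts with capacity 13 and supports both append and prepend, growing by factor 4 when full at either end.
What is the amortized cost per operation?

Growth at either end copies all elements; capacities form a geometric sequence with ratio 4, so total copy cost over n operations is O(n) (two geometric series). Amortized O(1).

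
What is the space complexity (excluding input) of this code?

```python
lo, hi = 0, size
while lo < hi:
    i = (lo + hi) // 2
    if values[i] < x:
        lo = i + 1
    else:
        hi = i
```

Space complexity: O(1).
Only a constant amount of auxiliary storage is used; nothing grows with n.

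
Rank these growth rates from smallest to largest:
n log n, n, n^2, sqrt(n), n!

Ordered by growth rate: sqrt(n) < n < n log n < n^2 < n!.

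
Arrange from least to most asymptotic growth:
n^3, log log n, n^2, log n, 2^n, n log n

Ordered by growth rate: log log n < log n < n log n < n^2 < n^3 < 2^n.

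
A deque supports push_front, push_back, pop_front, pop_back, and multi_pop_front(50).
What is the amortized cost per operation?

Assign 2 credits to each push operation. A pop uses 1 saved credit. multi_pop_front(50) uses up to 50 saved credits from previous pushes. Credits never go negative. Amortized cost is O(1).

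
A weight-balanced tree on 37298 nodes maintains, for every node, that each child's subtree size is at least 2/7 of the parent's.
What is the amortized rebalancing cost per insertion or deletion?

With balance ratio 2/7, tree height is O(log_{7/2}(37298)) = O(log n). A rebalance at a node of size s costs O(s) but requires Omega(s) updates in that subtree to retrigger. Summed over the O(log n) ancestors of the touched leaf, amortized rebalancing is O(log n).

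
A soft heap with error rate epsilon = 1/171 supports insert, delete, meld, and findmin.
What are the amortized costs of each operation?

Soft heaps (Chazelle) allow up to an epsilon = 1/171 fraction of elements to have corrupted (raised) keys. Insert is O(log(1/epsilon)) = O(log 171) amortized -- the structure maintains heap-ordered binary trees of rank bounded by O(log(1/epsilon)). Meld concatenates root lists: O(1) amortized. Delete and findmin are O(1) amortized.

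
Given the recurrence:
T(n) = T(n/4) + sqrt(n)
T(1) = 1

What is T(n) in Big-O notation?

Each level contributes sqrt(n/4^k). Geometric series with ratio 1/sqrt(4) < 1 sums to O(sqrt(n)).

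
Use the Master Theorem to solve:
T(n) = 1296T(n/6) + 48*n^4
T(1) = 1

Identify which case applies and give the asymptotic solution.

a=1296, b=6, f(n)=48*n^4.
log_6(1296) = 4, so n^(log_b(a)) = n^4.
f(n) = Theta(n^4), so Case 2 applies.
T(n) = Theta(n^4 log n).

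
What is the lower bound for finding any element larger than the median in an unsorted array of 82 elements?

To find an element larger than the median of 82 elements, we must see Omega(n) elements. Without seeing enough elements, an adversary can make any unseen element the median.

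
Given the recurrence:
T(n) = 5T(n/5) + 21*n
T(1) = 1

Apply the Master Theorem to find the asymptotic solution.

a=5, b=5, f(n)=21*n. log_5(5) = 1. Case 2: T(n) = O(n log n).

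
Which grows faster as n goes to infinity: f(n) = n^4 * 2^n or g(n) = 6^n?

g(n) = 6^n grows faster: 6^n / (n^4 2^n) = (6/2)^n / n^4 -> infinity since 6/2 > 1.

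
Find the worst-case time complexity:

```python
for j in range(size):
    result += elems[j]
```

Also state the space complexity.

Time complexity: O(n).
Space complexity: O(1).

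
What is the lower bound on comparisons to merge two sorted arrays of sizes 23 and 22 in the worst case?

Adversary: with |23 - 22| <= 1 the inputs can be fully interleaved so that every adjacent pair in the merged output comes from different arrays. Then each of the 44 adjacent pairs must be directly compared, or the algorithm cannot determine their relative order. Standard merge meets this bound.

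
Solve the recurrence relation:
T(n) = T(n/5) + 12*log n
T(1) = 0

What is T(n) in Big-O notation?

Each of the log_5(n) levels adds O(log n). T(n) = O(log^2 n).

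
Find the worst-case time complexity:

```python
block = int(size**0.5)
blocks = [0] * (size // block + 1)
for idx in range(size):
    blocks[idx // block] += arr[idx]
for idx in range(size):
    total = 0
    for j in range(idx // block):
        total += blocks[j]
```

Time complexity: O(n * sqrt(n)).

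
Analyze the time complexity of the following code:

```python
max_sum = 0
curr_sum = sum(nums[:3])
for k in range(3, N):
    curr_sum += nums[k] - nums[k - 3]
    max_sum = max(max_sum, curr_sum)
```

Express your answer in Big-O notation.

Time complexity: O(n).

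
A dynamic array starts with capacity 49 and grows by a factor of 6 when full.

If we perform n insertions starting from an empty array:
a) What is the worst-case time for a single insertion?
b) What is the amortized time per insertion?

(a) Worst-case single insertion: O(n) -- when the array is full at capacity c, the resize copies all c elements, and c can be Theta(n).
(b) Resizes happen at sizes 49, 294, 1764, ... Total copy cost for n insertions: 49 + 294 + ... = O(n) (geometric series with ratio 1/6). Amortized cost per insertion: O(n)/n = O(1).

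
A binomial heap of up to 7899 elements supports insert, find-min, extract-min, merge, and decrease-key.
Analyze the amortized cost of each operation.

A binomial heap with n <= 7899 elements has at most floor(log_2 7899) + 1 = 13 trees. Using potential Phi = number of trees: Insert adds one tree, but cascading merges reduce count -- amortized O(1). Find-min reads the cached minimum pointer: O(1). Extract-min creates O(log n) new trees: O(log n). Merge combines tree lists: O(log n). Decrease-key sifts the element up its tree of height <= log n: O(log n).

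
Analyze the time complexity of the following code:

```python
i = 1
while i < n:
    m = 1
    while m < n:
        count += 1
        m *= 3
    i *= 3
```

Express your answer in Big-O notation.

Time complexity: O(log^2 n).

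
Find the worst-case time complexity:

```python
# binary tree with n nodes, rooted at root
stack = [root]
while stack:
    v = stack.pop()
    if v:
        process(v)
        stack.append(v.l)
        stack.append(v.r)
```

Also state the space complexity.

Time complexity: O(n).
Space complexity: O(n).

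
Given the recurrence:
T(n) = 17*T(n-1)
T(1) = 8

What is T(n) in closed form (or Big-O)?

Each step multiplies by 17. T(n) = T(1)*17^(n-1) = 8*17^(n-1).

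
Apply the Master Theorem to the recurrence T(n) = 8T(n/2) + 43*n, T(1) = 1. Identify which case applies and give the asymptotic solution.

a=8, b=2, f(n)=43*n.
log_2(8) = 3 > 1.
Since f(n) = O(n^1) is polynomially smaller than n^3, Case 1 applies.
T(n) = Theta(n^3).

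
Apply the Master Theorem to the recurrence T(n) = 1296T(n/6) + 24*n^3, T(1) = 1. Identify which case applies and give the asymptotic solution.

a=1296, b=6, f(n)=24*n^3.
log_6(1296) = 4 > 3.
Since f(n) = O(n^3) is polynomially smaller than n^4, Case 1 applies.
T(n) = Theta(n^4).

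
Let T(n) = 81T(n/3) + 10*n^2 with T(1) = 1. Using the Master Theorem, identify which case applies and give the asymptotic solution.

a=81, b=3, f(n)=10*n^2.
log_3(81) = 4 > 2.
Since f(n) = O(n^2) is polynomially smaller than n^4, Case 1 applies.
T(n) = Theta(n^4).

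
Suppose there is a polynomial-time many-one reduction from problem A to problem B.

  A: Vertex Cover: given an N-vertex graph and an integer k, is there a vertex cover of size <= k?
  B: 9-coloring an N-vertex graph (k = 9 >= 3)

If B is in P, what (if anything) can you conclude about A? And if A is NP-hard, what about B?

A poly-time reduction A <=_p B means any A-instance can be transformed to a B-instance in poly time.
If B is in P: compose the reduction with B's poly-time algorithm to solve A in poly time, so A is in P.
If A is NP-hard: every NP problem reduces to A, which reduces to B; composing reductions, every NP problem reduces to B, so B is NP-hard.
(Here in fact A is NP-complete and B is NP-complete.)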